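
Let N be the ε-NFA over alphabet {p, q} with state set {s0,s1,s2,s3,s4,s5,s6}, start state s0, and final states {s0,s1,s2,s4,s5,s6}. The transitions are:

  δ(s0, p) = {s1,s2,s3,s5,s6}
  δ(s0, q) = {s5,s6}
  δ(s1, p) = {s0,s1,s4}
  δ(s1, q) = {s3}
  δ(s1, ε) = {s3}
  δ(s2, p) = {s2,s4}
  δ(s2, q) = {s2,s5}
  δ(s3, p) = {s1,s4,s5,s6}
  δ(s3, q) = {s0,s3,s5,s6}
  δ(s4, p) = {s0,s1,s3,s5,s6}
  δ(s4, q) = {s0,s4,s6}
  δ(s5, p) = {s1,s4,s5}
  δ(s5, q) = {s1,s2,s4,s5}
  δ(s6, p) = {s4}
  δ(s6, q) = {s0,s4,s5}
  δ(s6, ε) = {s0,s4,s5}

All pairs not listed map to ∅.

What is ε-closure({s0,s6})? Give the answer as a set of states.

Begin with {s0,s6}.
s6 →ε {s0,s4,s5}; add s4, s5.
ε-closure = {s0,s4,s5,s6}.

{s0,s4,s5,s6}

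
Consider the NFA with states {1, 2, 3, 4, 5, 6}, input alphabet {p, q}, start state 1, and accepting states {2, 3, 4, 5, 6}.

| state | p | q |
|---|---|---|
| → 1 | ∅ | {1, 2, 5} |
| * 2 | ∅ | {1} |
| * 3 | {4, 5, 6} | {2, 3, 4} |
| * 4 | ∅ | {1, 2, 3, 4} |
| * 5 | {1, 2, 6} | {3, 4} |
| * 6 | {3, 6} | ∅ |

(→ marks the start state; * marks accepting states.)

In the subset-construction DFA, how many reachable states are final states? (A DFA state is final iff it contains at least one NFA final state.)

11

Start state of the DFA: {1}.
{1} --p--> ∅  [new]
{1} --q--> {1, 2, 5}  [new]
∅ --p--> ∅  [seen]
∅ --q--> ∅  [seen]
{1, 2, 5} --p--> {1, 2, 6}  [new]
{1, 2, 5} --q--> {1, 2, 3, 4, 5}  [new]
{1, 2, 6} --p--> {3, 6}  [new]
{1, 2, 6} --q--> {1, 2, 5}  [seen]
{1, 2, 3, 4, 5} --p--> {1, 2, 4, 5, 6}  [new]
{1, 2, 3, 4, 5} --q--> {1, 2, 3, 4, 5}  [seen]
{3, 6} --p--> {3, 4, 5, 6}  [new]
{3, 6} --q--> {2, 3, 4}  [new]
{1, 2, 4, 5, 6} --p--> {1, 2, 3, 6}  [new]
{1, 2, 4, 5, 6} --q--> {1, 2, 3, 4, 5}  [seen]
{3, 4, 5, 6} --p--> {1, 2, 3, 4, 5, 6}  [new]
{3, 4, 5, 6} --q--> {1, 2, 3, 4}  [new]
{2, 3, 4} --p--> {4, 5, 6}  [new]
{2, 3, 4} --q--> {1, 2, 3, 4}  [seen]
{1, 2, 3, 6} --p--> {3, 4, 5, 6}  [seen]
{1, 2, 3, 6} --q--> {1, 2, 3, 4, 5}  [seen]
{1, 2, 3, 4, 5, 6} --p--> {1, 2, 3, 4, 5, 6}  [seen]
{1, 2, 3, 4, 5, 6} --q--> {1, 2, 3, 4, 5}  [seen]
{1, 2, 3, 4} --p--> {4, 5, 6}  [seen]
{1, 2, 3, 4} --q--> {1, 2, 3, 4, 5}  [seen]
{4, 5, 6} --p--> {1, 2, 3, 6}  [seen]
{4, 5, 6} --q--> {1, 2, 3, 4}  [seen]
Reachable DFA states: {1}, ∅, {1, 2, 5}, {1, 2, 6}, {1, 2, 3, 4, 5}, {3, 6}, {1, 2, 4, 5, 6}, {3, 4, 5, 6}, {2, 3, 4}, {1, 2, 3, 6}, {1, 2, 3, 4, 5, 6}, {1, 2, 3, 4}, {4, 5, 6}.
Accepting DFA states (contain an NFA accepting state): {1, 2, 5}, {1, 2, 6}, {1, 2, 3, 4, 5}, {3, 6}, {1, 2, 4, 5, 6}, {3, 4, 5, 6}, {2, 3, 4}, {1, 2, 3, 6}, {1, 2, 3, 4, 5, 6}, {1, 2, 3, 4}, {4, 5, 6}.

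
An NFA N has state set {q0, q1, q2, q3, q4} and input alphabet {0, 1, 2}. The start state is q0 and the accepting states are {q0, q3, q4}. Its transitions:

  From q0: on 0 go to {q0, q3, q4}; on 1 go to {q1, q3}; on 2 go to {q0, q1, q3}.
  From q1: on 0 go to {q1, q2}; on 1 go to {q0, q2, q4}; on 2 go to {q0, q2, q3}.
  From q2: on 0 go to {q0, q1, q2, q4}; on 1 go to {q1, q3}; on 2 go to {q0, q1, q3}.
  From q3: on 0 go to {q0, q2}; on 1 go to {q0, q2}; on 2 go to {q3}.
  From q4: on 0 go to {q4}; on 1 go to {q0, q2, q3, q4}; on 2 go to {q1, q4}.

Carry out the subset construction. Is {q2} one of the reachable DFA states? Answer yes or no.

no

Start state of the DFA: {q0}.
{q0} --0--> {q0, q3, q4}  [new]
{q0} --1--> {q1, q3}  [new]
{q0} --2--> {q0, q1, q3}  [new]
{q0, q3, q4} --0--> {q0, q2, q3, q4}  [new]
{q0, q3, q4} --1--> {q0, q1, q2, q3, q4}  [new]
{q0, q3, q4} --2--> {q0, q1, q3, q4}  [new]
{q1, q3} --0--> {q0, q1, q2}  [new]
{q1, q3} --1--> {q0, q2, q4}  [new]
{q1, q3} --2--> {q0, q2, q3}  [new]
{q0, q1, q3} --0--> {q0, q1, q2, q3, q4}  [seen]
{q0, q1, q3} --1--> {q0, q1, q2, q3, q4}  [seen]
{q0, q1, q3} --2--> {q0, q1, q2, q3}  [new]
{q0, q2, q3, q4} --0--> {q0, q1, q2, q3, q4}  [seen]
{q0, q2, q3, q4} --1--> {q0, q1, q2, q3, q4}  [seen]
{q0, q2, q3, q4} --2--> {q0, q1, q3, q4}  [seen]
{q0, q1, q2, q3, q4} --0--> {q0, q1, q2, q3, q4}  [seen]
{q0, q1, q2, q3, q4} --1--> {q0, q1, q2, q3, q4}  [seen]
{q0, q1, q2, q3, q4} --2--> {q0, q1, q2, q3, q4}  [seen]
{q0, q1, q3, q4} --0--> {q0, q1, q2, q3, q4}  [seen]
{q0, q1, q3, q4} --1--> {q0, q1, q2, q3, q4}  [seen]
{q0, q1, q3, q4} --2--> {q0, q1, q2, q3, q4}  [seen]
{q0, q1, q2} --0--> {q0, q1, q2, q3, q4}  [seen]
{q0, q1, q2} --1--> {q0, q1, q2, q3, q4}  [seen]
{q0, q1, q2} --2--> {q0, q1, q2, q3}  [seen]
{q0, q2, q4} --0--> {q0, q1, q2, q3, q4}  [seen]
{q0, q2, q4} --1--> {q0, q1, q2, q3, q4}  [seen]
{q0, q2, q4} --2--> {q0, q1, q3, q4}  [seen]
{q0, q2, q3} --0--> {q0, q1, q2, q3, q4}  [seen]
{q0, q2, q3} --1--> {q0, q1, q2, q3}  [seen]
{q0, q2, q3} --2--> {q0, q1, q3}  [seen]
{q0, q1, q2, q3} --0--> {q0, q1, q2, q3, q4}  [seen]
{q0, q1, q2, q3} --1--> {q0, q1, q2, q3, q4}  [seen]
{q0, q1, q2, q3} --2--> {q0, q1, q2, q3}  [seen]
Reachable DFA states: {q0}, {q0, q3, q4}, {q1, q3}, {q0, q1, q3}, {q0, q2, q3, q4}, {q0, q1, q2, q3, q4}, {q0, q1, q3, q4}, {q0, q1, q2}, {q0, q2, q4}, {q0, q2, q3}, {q0, q1, q2, q3}.
{q2} is not among them.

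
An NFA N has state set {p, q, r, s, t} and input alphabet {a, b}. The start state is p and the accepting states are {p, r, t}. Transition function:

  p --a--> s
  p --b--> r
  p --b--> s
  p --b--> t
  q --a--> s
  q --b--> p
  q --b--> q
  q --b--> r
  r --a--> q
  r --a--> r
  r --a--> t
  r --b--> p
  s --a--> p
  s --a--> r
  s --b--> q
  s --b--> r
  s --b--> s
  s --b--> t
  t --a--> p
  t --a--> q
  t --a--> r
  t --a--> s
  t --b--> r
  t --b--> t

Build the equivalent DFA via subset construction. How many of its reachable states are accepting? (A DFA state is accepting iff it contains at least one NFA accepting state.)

Start state of the DFA: {p}.
{p} --a--> {s}  [new]
{p} --b--> {r, s, t}  [new]
{s} --a--> {p, r}  [new]
{s} --b--> {q, r, s, t}  [new]
{r, s, t} --a--> {p, q, r, s, t}  [new]
{r, s, t} --b--> {p, q, r, s, t}  [seen]
{p, r} --a--> {q, r, s, t}  [seen]
{p, r} --b--> {p, r, s, t}  [new]
{q, r, s, t} --a--> {p, q, r, s, t}  [seen]
{q, r, s, t} --b--> {p, q, r, s, t}  [seen]
{p, q, r, s, t} --a--> {p, q, r, s, t}  [seen]
{p, q, r, s, t} --b--> {p, q, r, s, t}  [seen]
{p, r, s, t} --a--> {p, q, r, s, t}  [seen]
{p, r, s, t} --b--> {p, q, r, s, t}  [seen]
Reachable DFA states: {p}, {s}, {r, s, t}, {p, r}, {q, r, s, t}, {p, q, r, s, t}, {p, r, s, t}.
Accepting DFA states (contain an NFA accepting state): {p}, {r, s, t}, {p, r}, {q, r, s, t}, {p, q, r, s, t}, {p, r, s, t}.

6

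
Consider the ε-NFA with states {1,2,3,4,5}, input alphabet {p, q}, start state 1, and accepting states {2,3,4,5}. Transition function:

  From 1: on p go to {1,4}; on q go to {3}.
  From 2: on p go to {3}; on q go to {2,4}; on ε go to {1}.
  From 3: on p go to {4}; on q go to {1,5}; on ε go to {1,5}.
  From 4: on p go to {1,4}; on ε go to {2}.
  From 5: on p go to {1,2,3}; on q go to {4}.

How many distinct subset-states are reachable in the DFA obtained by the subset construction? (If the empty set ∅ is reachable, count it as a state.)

4

Start state of the DFA: {1} (ε-closure of the NFA start).
{1} --p--> {1,2,4}  [new]
{1} --q--> {1,3,5}  [new]
{1,2,4} --p--> {1,2,3,4,5}  [new]
{1,2,4} --q--> {1,2,3,4,5}  [seen]
{1,3,5} --p--> {1,2,3,4,5}  [seen]
{1,3,5} --q--> {1,2,3,4,5}  [seen]
{1,2,3,4,5} --p--> {1,2,3,4,5}  [seen]
{1,2,3,4,5} --q--> {1,2,3,4,5}  [seen]
Reachable DFA states: {1}, {1,2,4}, {1,3,5}, {1,2,3,4,5}.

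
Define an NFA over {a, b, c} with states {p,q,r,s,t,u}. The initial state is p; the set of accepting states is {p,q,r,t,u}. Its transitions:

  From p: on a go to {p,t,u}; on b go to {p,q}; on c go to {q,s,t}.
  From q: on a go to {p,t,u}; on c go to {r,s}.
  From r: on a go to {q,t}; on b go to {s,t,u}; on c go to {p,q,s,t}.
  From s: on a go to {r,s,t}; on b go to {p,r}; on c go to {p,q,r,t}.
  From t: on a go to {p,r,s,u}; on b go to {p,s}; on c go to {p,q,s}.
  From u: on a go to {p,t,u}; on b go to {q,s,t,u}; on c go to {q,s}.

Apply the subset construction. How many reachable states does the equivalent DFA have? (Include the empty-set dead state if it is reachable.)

Start state of the DFA: {p}.
{p} --a--> {p,t,u}  [new]
{p} --b--> {p,q}  [new]
{p} --c--> {q,s,t}  [new]
{p,t,u} --a--> {p,r,s,t,u}  [new]
{p,t,u} --b--> {p,q,s,t,u}  [new]
{p,t,u} --c--> {p,q,s,t}  [new]
{p,q} --a--> {p,t,u}  [seen]
{p,q} --b--> {p,q}  [seen]
{p,q} --c--> {q,r,s,t}  [new]
{q,s,t} --a--> {p,r,s,t,u}  [seen]
{q,s,t} --b--> {p,r,s}  [new]
{q,s,t} --c--> {p,q,r,s,t}  [new]
{p,r,s,t,u} --a--> {p,q,r,s,t,u}  [new]
{p,r,s,t,u} --b--> {p,q,r,s,t,u}  [seen]
{p,r,s,t,u} --c--> {p,q,r,s,t}  [seen]
{p,q,s,t,u} --a--> {p,r,s,t,u}  [seen]
{p,q,s,t,u} --b--> {p,q,r,s,t,u}  [seen]
{p,q,s,t,u} --c--> {p,q,r,s,t}  [seen]
{p,q,s,t} --a--> {p,r,s,t,u}  [seen]
{p,q,s,t} --b--> {p,q,r,s}  [new]
{p,q,s,t} --c--> {p,q,r,s,t}  [seen]
{q,r,s,t} --a--> {p,q,r,s,t,u}  [seen]
{q,r,s,t} --b--> {p,r,s,t,u}  [seen]
{q,r,s,t} --c--> {p,q,r,s,t}  [seen]
{p,r,s} --a--> {p,q,r,s,t,u}  [seen]
{p,r,s} --b--> {p,q,r,s,t,u}  [seen]
{p,r,s} --c--> {p,q,r,s,t}  [seen]
{p,q,r,s,t} --a--> {p,q,r,s,t,u}  [seen]
{p,q,r,s,t} --b--> {p,q,r,s,t,u}  [seen]
{p,q,r,s,t} --c--> {p,q,r,s,t}  [seen]
{p,q,r,s,t,u} --a--> {p,q,r,s,t,u}  [seen]
{p,q,r,s,t,u} --b--> {p,q,r,s,t,u}  [seen]
{p,q,r,s,t,u} --c--> {p,q,r,s,t}  [seen]
{p,q,r,s} --a--> {p,q,r,s,t,u}  [seen]
{p,q,r,s} --b--> {p,q,r,s,t,u}  [seen]
{p,q,r,s} --c--> {p,q,r,s,t}  [seen]
Reachable DFA states: {p}, {p,t,u}, {p,q}, {q,s,t}, {p,r,s,t,u}, {p,q,s,t,u}, {p,q,s,t}, {q,r,s,t}, {p,r,s}, {p,q,r,s,t}, {p,q,r,s,t,u}, {p,q,r,s}.

12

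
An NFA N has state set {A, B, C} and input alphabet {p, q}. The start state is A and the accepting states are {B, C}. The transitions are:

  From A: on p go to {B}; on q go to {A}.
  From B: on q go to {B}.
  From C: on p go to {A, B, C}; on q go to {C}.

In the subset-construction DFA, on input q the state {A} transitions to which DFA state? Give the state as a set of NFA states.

{A}

δ(A,q) = {A}.
Union: {A}.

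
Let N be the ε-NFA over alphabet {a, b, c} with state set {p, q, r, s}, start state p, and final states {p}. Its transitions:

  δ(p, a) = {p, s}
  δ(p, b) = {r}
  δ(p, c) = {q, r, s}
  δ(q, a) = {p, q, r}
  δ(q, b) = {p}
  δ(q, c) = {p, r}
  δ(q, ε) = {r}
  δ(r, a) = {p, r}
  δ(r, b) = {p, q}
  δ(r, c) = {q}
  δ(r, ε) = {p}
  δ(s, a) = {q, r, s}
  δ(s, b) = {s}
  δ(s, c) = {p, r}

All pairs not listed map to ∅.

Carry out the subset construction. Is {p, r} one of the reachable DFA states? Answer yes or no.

Start state of the DFA: {p} (ε-closure of the NFA start).
{p} --a--> {p, s}  [new]
{p} --b--> {p, r}  [new]
{p} --c--> {p, q, r, s}  [new]
{p, s} --a--> {p, q, r, s}  [seen]
{p, s} --b--> {p, r, s}  [new]
{p, s} --c--> {p, q, r, s}  [seen]
{p, r} --a--> {p, r, s}  [seen]
{p, r} --b--> {p, q, r}  [new]
{p, r} --c--> {p, q, r, s}  [seen]
{p, q, r, s} --a--> {p, q, r, s}  [seen]
{p, q, r, s} --b--> {p, q, r, s}  [seen]
{p, q, r, s} --c--> {p, q, r, s}  [seen]
{p, r, s} --a--> {p, q, r, s}  [seen]
{p, r, s} --b--> {p, q, r, s}  [seen]
{p, r, s} --c--> {p, q, r, s}  [seen]
{p, q, r} --a--> {p, q, r, s}  [seen]
{p, q, r} --b--> {p, q, r}  [seen]
{p, q, r} --c--> {p, q, r, s}  [seen]
Reachable DFA states: {p}, {p, s}, {p, r}, {p, q, r, s}, {p, r, s}, {p, q, r}.
{p, r} is among them.

yes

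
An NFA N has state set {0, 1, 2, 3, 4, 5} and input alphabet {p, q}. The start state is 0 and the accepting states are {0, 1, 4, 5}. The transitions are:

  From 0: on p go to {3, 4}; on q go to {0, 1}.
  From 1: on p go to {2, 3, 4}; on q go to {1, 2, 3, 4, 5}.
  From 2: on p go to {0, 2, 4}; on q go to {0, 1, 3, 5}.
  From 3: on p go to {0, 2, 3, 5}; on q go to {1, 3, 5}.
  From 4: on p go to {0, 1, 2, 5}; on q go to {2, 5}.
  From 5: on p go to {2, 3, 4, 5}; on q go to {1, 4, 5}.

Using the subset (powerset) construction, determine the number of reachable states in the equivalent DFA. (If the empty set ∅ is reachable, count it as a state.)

Start state of the DFA: {0}.
{0} --p--> {3, 4}  [new]
{0} --q--> {0, 1}  [new]
{3, 4} --p--> {0, 1, 2, 3, 5}  [new]
{3, 4} --q--> {1, 2, 3, 5}  [new]
{0, 1} --p--> {2, 3, 4}  [new]
{0, 1} --q--> {0, 1, 2, 3, 4, 5}  [new]
{0, 1, 2, 3, 5} --p--> {0, 2, 3, 4, 5}  [new]
{0, 1, 2, 3, 5} --q--> {0, 1, 2, 3, 4, 5}  [seen]
{1, 2, 3, 5} --p--> {0, 2, 3, 4, 5}  [seen]
{1, 2, 3, 5} --q--> {0, 1, 2, 3, 4, 5}  [seen]
{2, 3, 4} --p--> {0, 1, 2, 3, 4, 5}  [seen]
{2, 3, 4} --q--> {0, 1, 2, 3, 5}  [seen]
{0, 1, 2, 3, 4, 5} --p--> {0, 1, 2, 3, 4, 5}  [seen]
{0, 1, 2, 3, 4, 5} --q--> {0, 1, 2, 3, 4, 5}  [seen]
{0, 2, 3, 4, 5} --p--> {0, 1, 2, 3, 4, 5}  [seen]
{0, 2, 3, 4, 5} --q--> {0, 1, 2, 3, 4, 5}  [seen]
Reachable DFA states: {0}, {3, 4}, {0, 1}, {0, 1, 2, 3, 5}, {1, 2, 3, 5}, {2, 3, 4}, {0, 1, 2, 3, 4, 5}, {0, 2, 3, 4, 5}.

8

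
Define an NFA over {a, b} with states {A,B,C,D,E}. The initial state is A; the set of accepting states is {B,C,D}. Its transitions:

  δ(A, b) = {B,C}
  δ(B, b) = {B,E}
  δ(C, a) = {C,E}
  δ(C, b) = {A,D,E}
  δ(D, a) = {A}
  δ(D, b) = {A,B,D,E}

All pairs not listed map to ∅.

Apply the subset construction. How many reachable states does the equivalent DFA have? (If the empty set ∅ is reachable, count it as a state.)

Start state of the DFA: {A}.
{A} --a--> ∅  [new]
{A} --b--> {B,C}  [new]
∅ --a--> ∅  [seen]
∅ --b--> ∅  [seen]
{B,C} --a--> {C,E}  [new]
{B,C} --b--> {A,B,D,E}  [new]
{C,E} --a--> {C,E}  [seen]
{C,E} --b--> {A,D,E}  [new]
{A,B,D,E} --a--> {A}  [seen]
{A,B,D,E} --b--> {A,B,C,D,E}  [new]
{A,D,E} --a--> {A}  [seen]
{A,D,E} --b--> {A,B,C,D,E}  [seen]
{A,B,C,D,E} --a--> {A,C,E}  [new]
{A,B,C,D,E} --b--> {A,B,C,D,E}  [seen]
{A,C,E} --a--> {C,E}  [seen]
{A,C,E} --b--> {A,B,C,D,E}  [seen]
Reachable DFA states: {A}, ∅, {B,C}, {C,E}, {A,B,D,E}, {A,D,E}, {A,B,C,D,E}, {A,C,E}.

8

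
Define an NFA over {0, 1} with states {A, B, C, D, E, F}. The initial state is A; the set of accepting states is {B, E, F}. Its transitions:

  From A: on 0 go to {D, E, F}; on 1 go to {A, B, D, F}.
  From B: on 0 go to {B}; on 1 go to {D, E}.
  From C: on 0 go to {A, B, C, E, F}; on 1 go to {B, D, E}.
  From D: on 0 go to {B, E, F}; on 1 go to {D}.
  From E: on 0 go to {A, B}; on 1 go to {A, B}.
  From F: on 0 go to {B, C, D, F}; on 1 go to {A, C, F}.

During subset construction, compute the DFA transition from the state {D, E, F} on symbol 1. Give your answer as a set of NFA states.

δ(D,1) = {D}; δ(E,1) = {A, B}; δ(F,1) = {A, C, F}.
Union: {A, B, C, D, F}.

{A, B, C, D, F}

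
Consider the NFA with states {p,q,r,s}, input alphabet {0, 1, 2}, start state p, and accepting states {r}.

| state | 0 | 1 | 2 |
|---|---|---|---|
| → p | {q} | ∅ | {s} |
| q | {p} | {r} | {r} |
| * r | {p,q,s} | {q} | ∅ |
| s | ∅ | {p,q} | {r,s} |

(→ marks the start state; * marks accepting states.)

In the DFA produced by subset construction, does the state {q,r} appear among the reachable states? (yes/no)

Start state of the DFA: {p}.
{p} --0--> {q}  [new]
{p} --1--> ∅  [new]
{p} --2--> {s}  [new]
{q} --0--> {p}  [seen]
{q} --1--> {r}  [new]
{q} --2--> {r}  [seen]
∅ --0--> ∅  [seen]
∅ --1--> ∅  [seen]
∅ --2--> ∅  [seen]
{s} --0--> ∅  [seen]
{s} --1--> {p,q}  [new]
{s} --2--> {r,s}  [new]
{r} --0--> {p,q,s}  [new]
{r} --1--> {q}  [seen]
{r} --2--> ∅  [seen]
{p,q} --0--> {p,q}  [seen]
{p,q} --1--> {r}  [seen]
{p,q} --2--> {r,s}  [seen]
{r,s} --0--> {p,q,s}  [seen]
{r,s} --1--> {p,q}  [seen]
{r,s} --2--> {r,s}  [seen]
{p,q,s} --0--> {p,q}  [seen]
{p,q,s} --1--> {p,q,r}  [new]
{p,q,s} --2--> {r,s}  [seen]
{p,q,r} --0--> {p,q,s}  [seen]
{p,q,r} --1--> {q,r}  [new]
{p,q,r} --2--> {r,s}  [seen]
{q,r} --0--> {p,q,s}  [seen]
{q,r} --1--> {q,r}  [seen]
{q,r} --2--> {r}  [seen]
Reachable DFA states: {p}, {q}, ∅, {s}, {r}, {p,q}, {r,s}, {p,q,s}, {p,q,r}, {q,r}.
{q,r} is among them.

yes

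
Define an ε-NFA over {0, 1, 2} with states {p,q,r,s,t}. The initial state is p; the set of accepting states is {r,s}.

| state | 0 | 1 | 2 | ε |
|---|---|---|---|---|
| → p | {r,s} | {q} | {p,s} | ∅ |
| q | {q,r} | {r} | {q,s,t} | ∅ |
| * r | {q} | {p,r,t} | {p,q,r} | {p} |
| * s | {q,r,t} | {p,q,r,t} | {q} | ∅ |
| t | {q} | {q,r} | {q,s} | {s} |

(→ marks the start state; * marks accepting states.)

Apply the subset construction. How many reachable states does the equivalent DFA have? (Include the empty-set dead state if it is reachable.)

Start state of the DFA: {p} (ε-closure of the NFA start).
{p} --0--> {p,r,s}  [new]
{p} --1--> {q}  [new]
{p} --2--> {p,s}  [new]
{p,r,s} --0--> {p,q,r,s,t}  [new]
{p,r,s} --1--> {p,q,r,s,t}  [seen]
{p,r,s} --2--> {p,q,r,s}  [new]
{q} --0--> {p,q,r}  [new]
{q} --1--> {p,r}  [new]
{q} --2--> {q,s,t}  [new]
{p,s} --0--> {p,q,r,s,t}  [seen]
{p,s} --1--> {p,q,r,s,t}  [seen]
{p,s} --2--> {p,q,s}  [new]
{p,q,r,s,t} --0--> {p,q,r,s,t}  [seen]
{p,q,r,s,t} --1--> {p,q,r,s,t}  [seen]
{p,q,r,s,t} --2--> {p,q,r,s,t}  [seen]
{p,q,r,s} --0--> {p,q,r,s,t}  [seen]
{p,q,r,s} --1--> {p,q,r,s,t}  [seen]
{p,q,r,s} --2--> {p,q,r,s,t}  [seen]
{p,q,r} --0--> {p,q,r,s}  [seen]
{p,q,r} --1--> {p,q,r,s,t}  [seen]
{p,q,r} --2--> {p,q,r,s,t}  [seen]
{p,r} --0--> {p,q,r,s}  [seen]
{p,r} --1--> {p,q,r,s,t}  [seen]
{p,r} --2--> {p,q,r,s}  [seen]
{q,s,t} --0--> {p,q,r,s,t}  [seen]
{q,s,t} --1--> {p,q,r,s,t}  [seen]
{q,s,t} --2--> {q,s,t}  [seen]
{p,q,s} --0--> {p,q,r,s,t}  [seen]
{p,q,s} --1--> {p,q,r,s,t}  [seen]
{p,q,s} --2--> {p,q,s,t}  [new]
{p,q,s,t} --0--> {p,q,r,s,t}  [seen]
{p,q,s,t} --1--> {p,q,r,s,t}  [seen]
{p,q,s,t} --2--> {p,q,s,t}  [seen]
Reachable DFA states: {p}, {p,r,s}, {q}, {p,s}, {p,q,r,s,t}, {p,q,r,s}, {p,q,r}, {p,r}, {q,s,t}, {p,q,s}, {p,q,s,t}.

11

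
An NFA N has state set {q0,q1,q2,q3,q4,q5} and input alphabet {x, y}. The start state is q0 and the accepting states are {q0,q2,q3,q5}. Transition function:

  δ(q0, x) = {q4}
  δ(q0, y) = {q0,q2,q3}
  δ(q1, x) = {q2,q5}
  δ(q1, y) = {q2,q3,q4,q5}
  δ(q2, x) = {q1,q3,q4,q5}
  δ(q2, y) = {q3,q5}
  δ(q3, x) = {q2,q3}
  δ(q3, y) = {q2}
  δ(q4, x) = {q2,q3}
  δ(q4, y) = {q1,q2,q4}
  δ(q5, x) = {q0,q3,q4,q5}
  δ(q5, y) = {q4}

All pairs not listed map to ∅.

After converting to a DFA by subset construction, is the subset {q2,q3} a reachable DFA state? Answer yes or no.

Start state of the DFA: {q0}.
{q0} --x--> {q4}  [new]
{q0} --y--> {q0,q2,q3}  [new]
{q4} --x--> {q2,q3}  [new]
{q4} --y--> {q1,q2,q4}  [new]
{q0,q2,q3} --x--> {q1,q2,q3,q4,q5}  [new]
{q0,q2,q3} --y--> {q0,q2,q3,q5}  [new]
{q2,q3} --x--> {q1,q2,q3,q4,q5}  [seen]
{q2,q3} --y--> {q2,q3,q5}  [new]
{q1,q2,q4} --x--> {q1,q2,q3,q4,q5}  [seen]
{q1,q2,q4} --y--> {q1,q2,q3,q4,q5}  [seen]
{q1,q2,q3,q4,q5} --x--> {q0,q1,q2,q3,q4,q5}  [new]
{q1,q2,q3,q4,q5} --y--> {q1,q2,q3,q4,q5}  [seen]
{q0,q2,q3,q5} --x--> {q0,q1,q2,q3,q4,q5}  [seen]
{q0,q2,q3,q5} --y--> {q0,q2,q3,q4,q5}  [new]
{q2,q3,q5} --x--> {q0,q1,q2,q3,q4,q5}  [seen]
{q2,q3,q5} --y--> {q2,q3,q4,q5}  [new]
{q0,q1,q2,q3,q4,q5} --x--> {q0,q1,q2,q3,q4,q5}  [seen]
{q0,q1,q2,q3,q4,q5} --y--> {q0,q1,q2,q3,q4,q5}  [seen]
{q0,q2,q3,q4,q5} --x--> {q0,q1,q2,q3,q4,q5}  [seen]
{q0,q2,q3,q4,q5} --y--> {q0,q1,q2,q3,q4,q5}  [seen]
{q2,q3,q4,q5} --x--> {q0,q1,q2,q3,q4,q5}  [seen]
{q2,q3,q4,q5} --y--> {q1,q2,q3,q4,q5}  [seen]
Reachable DFA states: {q0}, {q4}, {q0,q2,q3}, {q2,q3}, {q1,q2,q4}, {q1,q2,q3,q4,q5}, {q0,q2,q3,q5}, {q2,q3,q5}, {q0,q1,q2,q3,q4,q5}, {q0,q2,q3,q4,q5}, {q2,q3,q4,q5}.
{q2,q3} is among them.

yes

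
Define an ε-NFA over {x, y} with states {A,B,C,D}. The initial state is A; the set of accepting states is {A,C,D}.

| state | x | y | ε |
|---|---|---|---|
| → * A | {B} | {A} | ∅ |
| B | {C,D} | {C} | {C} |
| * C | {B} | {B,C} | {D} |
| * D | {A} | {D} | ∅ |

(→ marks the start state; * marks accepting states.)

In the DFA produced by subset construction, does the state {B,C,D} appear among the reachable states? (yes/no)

yes

Start state of the DFA: {A} (ε-closure of the NFA start).
{A} --x--> {B,C,D}  [new]
{A} --y--> {A}  [seen]
{B,C,D} --x--> {A,B,C,D}  [new]
{B,C,D} --y--> {B,C,D}  [seen]
{A,B,C,D} --x--> {A,B,C,D}  [seen]
{A,B,C,D} --y--> {A,B,C,D}  [seen]
Reachable DFA states: {A}, {B,C,D}, {A,B,C,D}.
{B,C,D} is among them.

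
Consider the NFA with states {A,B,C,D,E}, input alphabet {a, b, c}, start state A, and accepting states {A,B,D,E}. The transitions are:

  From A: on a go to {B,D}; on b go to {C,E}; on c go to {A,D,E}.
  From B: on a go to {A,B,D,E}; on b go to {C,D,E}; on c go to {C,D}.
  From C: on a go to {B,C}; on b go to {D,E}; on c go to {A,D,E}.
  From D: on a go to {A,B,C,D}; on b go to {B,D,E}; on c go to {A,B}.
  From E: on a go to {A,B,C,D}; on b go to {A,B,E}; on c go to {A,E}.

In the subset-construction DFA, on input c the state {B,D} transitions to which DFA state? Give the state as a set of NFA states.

δ(B,c) = {C,D}; δ(D,c) = {A,B}.
Union: {A,B,C,D}.

{A,B,C,D}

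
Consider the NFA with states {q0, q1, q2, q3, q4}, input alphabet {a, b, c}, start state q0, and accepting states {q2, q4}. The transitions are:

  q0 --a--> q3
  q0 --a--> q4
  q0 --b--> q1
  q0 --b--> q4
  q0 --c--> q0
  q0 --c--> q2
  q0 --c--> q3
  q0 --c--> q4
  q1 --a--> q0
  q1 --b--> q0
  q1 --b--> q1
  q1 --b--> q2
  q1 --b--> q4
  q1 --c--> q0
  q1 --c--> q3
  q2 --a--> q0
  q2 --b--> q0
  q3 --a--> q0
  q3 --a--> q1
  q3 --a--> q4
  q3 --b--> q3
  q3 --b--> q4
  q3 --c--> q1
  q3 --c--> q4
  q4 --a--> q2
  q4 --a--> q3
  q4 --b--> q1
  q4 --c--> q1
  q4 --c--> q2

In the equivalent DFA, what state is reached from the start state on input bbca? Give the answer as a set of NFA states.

{q0, q1, q2, q3, q4}

Start: {q0}.
δ(q0,b) = {q1, q4}.
Union: {q1, q4}.
After b: {q1, q4}.
δ(q1,b) = {q0, q1, q2, q4}; δ(q4,b) = {q1}.
Union: {q0, q1, q2, q4}.
After b: {q0, q1, q2, q4}.
δ(q0,c) = {q0, q2, q3, q4}; δ(q1,c) = {q0, q3}; δ(q2,c) = ∅; δ(q4,c) = {q1, q2}.
Union: {q0, q1, q2, q3, q4}.
After c: {q0, q1, q2, q3, q4}.
δ(q0,a) = {q3, q4}; δ(q1,a) = {q0}; δ(q2,a) = {q0}; δ(q3,a) = {q0, q1, q4}; δ(q4,a) = {q2, q3}.
Union: {q0, q1, q2, q3, q4}.
After a: {q0, q1, q2, q3, q4}.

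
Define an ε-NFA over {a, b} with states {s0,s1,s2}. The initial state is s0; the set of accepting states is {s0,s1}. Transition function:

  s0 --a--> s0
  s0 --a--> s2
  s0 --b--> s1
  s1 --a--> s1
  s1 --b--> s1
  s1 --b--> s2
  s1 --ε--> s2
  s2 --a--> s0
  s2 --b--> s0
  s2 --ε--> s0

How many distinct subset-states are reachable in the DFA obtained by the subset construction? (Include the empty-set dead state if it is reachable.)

3

Start state of the DFA: {s0} (ε-closure of the NFA start).
{s0} --a--> {s0,s2}  [new]
{s0} --b--> {s0,s1,s2}  [new]
{s0,s2} --a--> {s0,s2}  [seen]
{s0,s2} --b--> {s0,s1,s2}  [seen]
{s0,s1,s2} --a--> {s0,s1,s2}  [seen]
{s0,s1,s2} --b--> {s0,s1,s2}  [seen]
Reachable DFA states: {s0}, {s0,s2}, {s0,s1,s2}.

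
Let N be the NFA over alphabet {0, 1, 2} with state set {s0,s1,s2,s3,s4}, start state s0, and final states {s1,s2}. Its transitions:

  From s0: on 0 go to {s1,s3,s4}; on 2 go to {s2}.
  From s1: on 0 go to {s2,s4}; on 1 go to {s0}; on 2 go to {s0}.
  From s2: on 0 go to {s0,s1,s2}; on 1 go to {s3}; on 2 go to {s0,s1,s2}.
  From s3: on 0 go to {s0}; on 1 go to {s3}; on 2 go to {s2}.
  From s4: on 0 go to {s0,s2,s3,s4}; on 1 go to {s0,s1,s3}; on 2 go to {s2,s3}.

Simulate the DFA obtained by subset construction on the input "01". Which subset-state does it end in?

Start: {s0}.
δ(s0,0) = {s1,s3,s4}.
Union: {s1,s3,s4}.
After 0: {s1,s3,s4}.
δ(s1,1) = {s0}; δ(s3,1) = {s3}; δ(s4,1) = {s0,s1,s3}.
Union: {s0,s1,s3}.
After 1: {s0,s1,s3}.

{s0,s1,s3}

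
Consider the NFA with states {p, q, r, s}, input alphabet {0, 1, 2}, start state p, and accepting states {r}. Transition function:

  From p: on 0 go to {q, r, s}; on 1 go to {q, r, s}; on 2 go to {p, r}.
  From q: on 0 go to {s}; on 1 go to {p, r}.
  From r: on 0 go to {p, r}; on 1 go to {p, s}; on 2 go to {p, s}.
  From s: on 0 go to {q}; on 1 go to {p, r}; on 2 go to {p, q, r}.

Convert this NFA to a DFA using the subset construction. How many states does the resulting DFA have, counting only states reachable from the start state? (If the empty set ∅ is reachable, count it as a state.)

Start state of the DFA: {p}.
{p} --0--> {q, r, s}  [new]
{p} --1--> {q, r, s}  [seen]
{p} --2--> {p, r}  [new]
{q, r, s} --0--> {p, q, r, s}  [new]
{q, r, s} --1--> {p, r, s}  [new]
{q, r, s} --2--> {p, q, r, s}  [seen]
{p, r} --0--> {p, q, r, s}  [seen]
{p, r} --1--> {p, q, r, s}  [seen]
{p, r} --2--> {p, r, s}  [seen]
{p, q, r, s} --0--> {p, q, r, s}  [seen]
{p, q, r, s} --1--> {p, q, r, s}  [seen]
{p, q, r, s} --2--> {p, q, r, s}  [seen]
{p, r, s} --0--> {p, q, r, s}  [seen]
{p, r, s} --1--> {p, q, r, s}  [seen]
{p, r, s} --2--> {p, q, r, s}  [seen]
Reachable DFA states: {p}, {q, r, s}, {p, r}, {p, q, r, s}, {p, r, s}.

5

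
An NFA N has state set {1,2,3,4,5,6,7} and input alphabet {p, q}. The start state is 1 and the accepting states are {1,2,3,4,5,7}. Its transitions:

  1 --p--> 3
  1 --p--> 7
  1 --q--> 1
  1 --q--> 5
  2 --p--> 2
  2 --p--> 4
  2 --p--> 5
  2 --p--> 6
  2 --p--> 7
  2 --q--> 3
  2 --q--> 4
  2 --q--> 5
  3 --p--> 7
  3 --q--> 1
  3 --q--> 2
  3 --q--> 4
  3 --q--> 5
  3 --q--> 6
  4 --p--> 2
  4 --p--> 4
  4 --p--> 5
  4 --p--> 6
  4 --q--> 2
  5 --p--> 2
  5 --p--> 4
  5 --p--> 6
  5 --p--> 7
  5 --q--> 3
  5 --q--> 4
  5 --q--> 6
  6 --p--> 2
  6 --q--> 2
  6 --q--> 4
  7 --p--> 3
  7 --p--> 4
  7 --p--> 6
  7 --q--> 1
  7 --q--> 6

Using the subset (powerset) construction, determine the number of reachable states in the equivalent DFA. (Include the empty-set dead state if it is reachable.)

Start state of the DFA: {1}.
{1} --p--> {3,7}  [new]
{1} --q--> {1,5}  [new]
{3,7} --p--> {3,4,6,7}  [new]
{3,7} --q--> {1,2,4,5,6}  [new]
{1,5} --p--> {2,3,4,6,7}  [new]
{1,5} --q--> {1,3,4,5,6}  [new]
{3,4,6,7} --p--> {2,3,4,5,6,7}  [new]
{3,4,6,7} --q--> {1,2,4,5,6}  [seen]
{1,2,4,5,6} --p--> {2,3,4,5,6,7}  [seen]
{1,2,4,5,6} --q--> {1,2,3,4,5,6}  [new]
{2,3,4,6,7} --p--> {2,3,4,5,6,7}  [seen]
{2,3,4,6,7} --q--> {1,2,3,4,5,6}  [seen]
{1,3,4,5,6} --p--> {2,3,4,5,6,7}  [seen]
{1,3,4,5,6} --q--> {1,2,3,4,5,6}  [seen]
{2,3,4,5,6,7} --p--> {2,3,4,5,6,7}  [seen]
{2,3,4,5,6,7} --q--> {1,2,3,4,5,6}  [seen]
{1,2,3,4,5,6} --p--> {2,3,4,5,6,7}  [seen]
{1,2,3,4,5,6} --q--> {1,2,3,4,5,6}  [seen]
Reachable DFA states: {1}, {3,7}, {1,5}, {3,4,6,7}, {1,2,4,5,6}, {2,3,4,6,7}, {1,3,4,5,6}, {2,3,4,5,6,7}, {1,2,3,4,5,6}.

9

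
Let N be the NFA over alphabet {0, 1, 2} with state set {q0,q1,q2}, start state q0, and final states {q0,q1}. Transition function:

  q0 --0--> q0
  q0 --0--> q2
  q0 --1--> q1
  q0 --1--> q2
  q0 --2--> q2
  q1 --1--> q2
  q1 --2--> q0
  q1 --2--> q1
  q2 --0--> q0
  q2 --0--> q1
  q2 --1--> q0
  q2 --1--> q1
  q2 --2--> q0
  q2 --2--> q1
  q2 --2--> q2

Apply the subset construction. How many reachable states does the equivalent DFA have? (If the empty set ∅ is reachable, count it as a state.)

6

Start state of the DFA: {q0}.
{q0} --0--> {q0,q2}  [new]
{q0} --1--> {q1,q2}  [new]
{q0} --2--> {q2}  [new]
{q0,q2} --0--> {q0,q1,q2}  [new]
{q0,q2} --1--> {q0,q1,q2}  [seen]
{q0,q2} --2--> {q0,q1,q2}  [seen]
{q1,q2} --0--> {q0,q1}  [new]
{q1,q2} --1--> {q0,q1,q2}  [seen]
{q1,q2} --2--> {q0,q1,q2}  [seen]
{q2} --0--> {q0,q1}  [seen]
{q2} --1--> {q0,q1}  [seen]
{q2} --2--> {q0,q1,q2}  [seen]
{q0,q1,q2} --0--> {q0,q1,q2}  [seen]
{q0,q1,q2} --1--> {q0,q1,q2}  [seen]
{q0,q1,q2} --2--> {q0,q1,q2}  [seen]
{q0,q1} --0--> {q0,q2}  [seen]
{q0,q1} --1--> {q1,q2}  [seen]
{q0,q1} --2--> {q0,q1,q2}  [seen]
Reachable DFA states: {q0}, {q0,q2}, {q1,q2}, {q2}, {q0,q1,q2}, {q0,q1}.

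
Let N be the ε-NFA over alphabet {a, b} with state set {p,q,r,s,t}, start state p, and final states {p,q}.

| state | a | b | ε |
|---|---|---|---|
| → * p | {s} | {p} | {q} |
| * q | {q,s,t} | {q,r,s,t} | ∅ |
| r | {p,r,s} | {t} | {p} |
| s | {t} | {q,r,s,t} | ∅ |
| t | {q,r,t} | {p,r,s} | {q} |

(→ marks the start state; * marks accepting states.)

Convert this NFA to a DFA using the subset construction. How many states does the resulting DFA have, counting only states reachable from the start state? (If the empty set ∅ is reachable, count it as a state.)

Start state of the DFA: {p,q} (ε-closure of the NFA start).
{p,q} --a--> {q,s,t}  [new]
{p,q} --b--> {p,q,r,s,t}  [new]
{q,s,t} --a--> {p,q,r,s,t}  [seen]
{q,s,t} --b--> {p,q,r,s,t}  [seen]
{p,q,r,s,t} --a--> {p,q,r,s,t}  [seen]
{p,q,r,s,t} --b--> {p,q,r,s,t}  [seen]
Reachable DFA states: {p,q}, {q,s,t}, {p,q,r,s,t}.

3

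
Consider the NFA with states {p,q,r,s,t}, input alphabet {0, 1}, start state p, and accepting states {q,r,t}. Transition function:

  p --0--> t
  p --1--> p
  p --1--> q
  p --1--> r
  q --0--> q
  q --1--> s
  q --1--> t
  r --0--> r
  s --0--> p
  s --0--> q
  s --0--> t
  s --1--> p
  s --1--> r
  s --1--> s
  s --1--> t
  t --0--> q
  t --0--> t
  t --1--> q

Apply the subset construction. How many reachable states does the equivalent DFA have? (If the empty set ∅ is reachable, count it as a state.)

Start state of the DFA: {p}.
{p} --0--> {t}  [new]
{p} --1--> {p,q,r}  [new]
{t} --0--> {q,t}  [new]
{t} --1--> {q}  [new]
{p,q,r} --0--> {q,r,t}  [new]
{p,q,r} --1--> {p,q,r,s,t}  [new]
{q,t} --0--> {q,t}  [seen]
{q,t} --1--> {q,s,t}  [new]
{q} --0--> {q}  [seen]
{q} --1--> {s,t}  [new]
{q,r,t} --0--> {q,r,t}  [seen]
{q,r,t} --1--> {q,s,t}  [seen]
{p,q,r,s,t} --0--> {p,q,r,t}  [new]
{p,q,r,s,t} --1--> {p,q,r,s,t}  [seen]
{q,s,t} --0--> {p,q,t}  [new]
{q,s,t} --1--> {p,q,r,s,t}  [seen]
{s,t} --0--> {p,q,t}  [seen]
{s,t} --1--> {p,q,r,s,t}  [seen]
{p,q,r,t} --0--> {q,r,t}  [seen]
{p,q,r,t} --1--> {p,q,r,s,t}  [seen]
{p,q,t} --0--> {q,t}  [seen]
{p,q,t} --1--> {p,q,r,s,t}  [seen]
Reachable DFA states: {p}, {t}, {p,q,r}, {q,t}, {q}, {q,r,t}, {p,q,r,s,t}, {q,s,t}, {s,t}, {p,q,r,t}, {p,q,t}.

11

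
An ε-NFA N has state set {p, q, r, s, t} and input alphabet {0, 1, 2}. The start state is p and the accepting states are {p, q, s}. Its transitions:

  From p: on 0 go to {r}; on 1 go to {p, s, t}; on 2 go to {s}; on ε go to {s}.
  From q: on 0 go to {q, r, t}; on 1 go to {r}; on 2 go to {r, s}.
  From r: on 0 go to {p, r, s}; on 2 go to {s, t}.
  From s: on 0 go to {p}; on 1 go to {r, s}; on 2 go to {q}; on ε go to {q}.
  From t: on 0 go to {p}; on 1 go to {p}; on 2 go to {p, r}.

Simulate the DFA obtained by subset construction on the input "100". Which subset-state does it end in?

{p, q, r, s, t}

Start: {p, q, s}.
δ(p,1) = {p, s, t}; δ(q,1) = {r}; δ(s,1) = {r, s}.
Union: {p, r, s, t}.
ε-closure gives {p, q, r, s, t}.
After 1: {p, q, r, s, t}.
δ(p,0) = {r}; δ(q,0) = {q, r, t}; δ(r,0) = {p, r, s}; δ(s,0) = {p}; δ(t,0) = {p}.
Union: {p, q, r, s, t}.
After 0: {p, q, r, s, t}.
δ(p,0) = {r}; δ(q,0) = {q, r, t}; δ(r,0) = {p, r, s}; δ(s,0) = {p}; δ(t,0) = {p}.
Union: {p, q, r, s, t}.
After 0: {p, q, r, s, t}.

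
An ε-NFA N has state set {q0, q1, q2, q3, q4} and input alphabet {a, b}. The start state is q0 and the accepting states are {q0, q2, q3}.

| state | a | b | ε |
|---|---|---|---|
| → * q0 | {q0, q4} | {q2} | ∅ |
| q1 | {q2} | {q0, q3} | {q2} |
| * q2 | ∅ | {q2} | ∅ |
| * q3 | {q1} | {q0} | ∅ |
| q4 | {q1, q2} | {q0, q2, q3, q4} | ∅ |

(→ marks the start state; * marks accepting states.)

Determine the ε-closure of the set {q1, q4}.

Begin with {q1, q4}.
q1 →ε {q2}; add q2.
ε-closure = {q1, q2, q4}.

{q1, q2, q4}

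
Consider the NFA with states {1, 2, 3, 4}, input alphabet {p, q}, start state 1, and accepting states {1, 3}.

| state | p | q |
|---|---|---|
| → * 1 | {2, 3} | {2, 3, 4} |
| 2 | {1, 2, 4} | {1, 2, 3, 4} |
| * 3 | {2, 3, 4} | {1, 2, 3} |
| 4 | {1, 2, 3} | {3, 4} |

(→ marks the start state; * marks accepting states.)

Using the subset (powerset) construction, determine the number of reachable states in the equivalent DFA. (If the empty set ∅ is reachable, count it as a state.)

Start state of the DFA: {1}.
{1} --p--> {2, 3}  [new]
{1} --q--> {2, 3, 4}  [new]
{2, 3} --p--> {1, 2, 3, 4}  [new]
{2, 3} --q--> {1, 2, 3, 4}  [seen]
{2, 3, 4} --p--> {1, 2, 3, 4}  [seen]
{2, 3, 4} --q--> {1, 2, 3, 4}  [seen]
{1, 2, 3, 4} --p--> {1, 2, 3, 4}  [seen]
{1, 2, 3, 4} --q--> {1, 2, 3, 4}  [seen]
Reachable DFA states: {1}, {2, 3}, {2, 3, 4}, {1, 2, 3, 4}.

4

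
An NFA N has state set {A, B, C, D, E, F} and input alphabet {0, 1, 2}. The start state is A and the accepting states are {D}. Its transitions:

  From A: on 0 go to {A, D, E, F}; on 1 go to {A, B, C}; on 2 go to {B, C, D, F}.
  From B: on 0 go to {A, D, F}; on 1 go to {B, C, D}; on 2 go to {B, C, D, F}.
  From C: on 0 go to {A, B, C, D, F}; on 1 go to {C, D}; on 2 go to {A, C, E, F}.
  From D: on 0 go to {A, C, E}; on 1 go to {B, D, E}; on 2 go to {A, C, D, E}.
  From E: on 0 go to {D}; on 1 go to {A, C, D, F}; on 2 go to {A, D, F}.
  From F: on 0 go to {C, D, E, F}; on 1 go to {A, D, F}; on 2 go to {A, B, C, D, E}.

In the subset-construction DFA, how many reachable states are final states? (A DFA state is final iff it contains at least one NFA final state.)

6

Start state of the DFA: {A}.
{A} --0--> {A, D, E, F}  [new]
{A} --1--> {A, B, C}  [new]
{A} --2--> {B, C, D, F}  [new]
{A, D, E, F} --0--> {A, C, D, E, F}  [new]
{A, D, E, F} --1--> {A, B, C, D, E, F}  [new]
{A, D, E, F} --2--> {A, B, C, D, E, F}  [seen]
{A, B, C} --0--> {A, B, C, D, E, F}  [seen]
{A, B, C} --1--> {A, B, C, D}  [new]
{A, B, C} --2--> {A, B, C, D, E, F}  [seen]
{B, C, D, F} --0--> {A, B, C, D, E, F}  [seen]
{B, C, D, F} --1--> {A, B, C, D, E, F}  [seen]
{B, C, D, F} --2--> {A, B, C, D, E, F}  [seen]
{A, C, D, E, F} --0--> {A, B, C, D, E, F}  [seen]
{A, C, D, E, F} --1--> {A, B, C, D, E, F}  [seen]
{A, C, D, E, F} --2--> {A, B, C, D, E, F}  [seen]
{A, B, C, D, E, F} --0--> {A, B, C, D, E, F}  [seen]
{A, B, C, D, E, F} --1--> {A, B, C, D, E, F}  [seen]
{A, B, C, D, E, F} --2--> {A, B, C, D, E, F}  [seen]
{A, B, C, D} --0--> {A, B, C, D, E, F}  [seen]
{A, B, C, D} --1--> {A, B, C, D, E}  [new]
{A, B, C, D} --2--> {A, B, C, D, E, F}  [seen]
{A, B, C, D, E} --0--> {A, B, C, D, E, F}  [seen]
{A, B, C, D, E} --1--> {A, B, C, D, E, F}  [seen]
{A, B, C, D, E} --2--> {A, B, C, D, E, F}  [seen]
Reachable DFA states: {A}, {A, D, E, F}, {A, B, C}, {B, C, D, F}, {A, C, D, E, F}, {A, B, C, D, E, F}, {A, B, C, D}, {A, B, C, D, E}.
Accepting DFA states (contain an NFA accepting state): {A, D, E, F}, {B, C, D, F}, {A, C, D, E, F}, {A, B, C, D, E, F}, {A, B, C, D}, {A, B, C, D, E}.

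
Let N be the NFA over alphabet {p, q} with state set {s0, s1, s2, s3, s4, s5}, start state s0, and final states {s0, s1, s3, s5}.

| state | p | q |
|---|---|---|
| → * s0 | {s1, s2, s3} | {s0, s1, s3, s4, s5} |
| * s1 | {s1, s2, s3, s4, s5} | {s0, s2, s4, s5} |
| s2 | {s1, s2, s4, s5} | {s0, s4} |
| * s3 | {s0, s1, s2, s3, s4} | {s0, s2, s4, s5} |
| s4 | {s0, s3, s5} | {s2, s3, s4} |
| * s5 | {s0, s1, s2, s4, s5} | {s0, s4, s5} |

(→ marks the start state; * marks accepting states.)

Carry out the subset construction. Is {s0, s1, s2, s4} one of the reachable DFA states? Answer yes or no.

no

Start state of the DFA: {s0}.
{s0} --p--> {s1, s2, s3}  [new]
{s0} --q--> {s0, s1, s3, s4, s5}  [new]
{s1, s2, s3} --p--> {s0, s1, s2, s3, s4, s5}  [new]
{s1, s2, s3} --q--> {s0, s2, s4, s5}  [new]
{s0, s1, s3, s4, s5} --p--> {s0, s1, s2, s3, s4, s5}  [seen]
{s0, s1, s3, s4, s5} --q--> {s0, s1, s2, s3, s4, s5}  [seen]
{s0, s1, s2, s3, s4, s5} --p--> {s0, s1, s2, s3, s4, s5}  [seen]
{s0, s1, s2, s3, s4, s5} --q--> {s0, s1, s2, s3, s4, s5}  [seen]
{s0, s2, s4, s5} --p--> {s0, s1, s2, s3, s4, s5}  [seen]
{s0, s2, s4, s5} --q--> {s0, s1, s2, s3, s4, s5}  [seen]
Reachable DFA states: {s0}, {s1, s2, s3}, {s0, s1, s3, s4, s5}, {s0, s1, s2, s3, s4, s5}, {s0, s2, s4, s5}.
{s0, s1, s2, s4} is not among them.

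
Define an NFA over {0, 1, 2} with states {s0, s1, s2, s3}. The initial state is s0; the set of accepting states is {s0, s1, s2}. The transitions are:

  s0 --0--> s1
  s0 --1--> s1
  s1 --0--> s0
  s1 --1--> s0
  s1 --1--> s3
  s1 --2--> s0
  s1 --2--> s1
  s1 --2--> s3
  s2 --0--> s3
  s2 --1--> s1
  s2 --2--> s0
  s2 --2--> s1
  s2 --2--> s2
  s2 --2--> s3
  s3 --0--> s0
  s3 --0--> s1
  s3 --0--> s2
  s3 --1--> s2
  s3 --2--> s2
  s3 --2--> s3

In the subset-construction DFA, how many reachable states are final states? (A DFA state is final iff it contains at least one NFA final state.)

8

Start state of the DFA: {s0}.
{s0} --0--> {s1}  [new]
{s0} --1--> {s1}  [seen]
{s0} --2--> ∅  [new]
{s1} --0--> {s0}  [seen]
{s1} --1--> {s0, s3}  [new]
{s1} --2--> {s0, s1, s3}  [new]
∅ --0--> ∅  [seen]
∅ --1--> ∅  [seen]
∅ --2--> ∅  [seen]
{s0, s3} --0--> {s0, s1, s2}  [new]
{s0, s3} --1--> {s1, s2}  [new]
{s0, s3} --2--> {s2, s3}  [new]
{s0, s1, s3} --0--> {s0, s1, s2}  [seen]
{s0, s1, s3} --1--> {s0, s1, s2, s3}  [new]
{s0, s1, s3} --2--> {s0, s1, s2, s3}  [seen]
{s0, s1, s2} --0--> {s0, s1, s3}  [seen]
{s0, s1, s2} --1--> {s0, s1, s3}  [seen]
{s0, s1, s2} --2--> {s0, s1, s2, s3}  [seen]
{s1, s2} --0--> {s0, s3}  [seen]
{s1, s2} --1--> {s0, s1, s3}  [seen]
{s1, s2} --2--> {s0, s1, s2, s3}  [seen]
{s2, s3} --0--> {s0, s1, s2, s3}  [seen]
{s2, s3} --1--> {s1, s2}  [seen]
{s2, s3} --2--> {s0, s1, s2, s3}  [seen]
{s0, s1, s2, s3} --0--> {s0, s1, s2, s3}  [seen]
{s0, s1, s2, s3} --1--> {s0, s1, s2, s3}  [seen]
{s0, s1, s2, s3} --2--> {s0, s1, s2, s3}  [seen]
Reachable DFA states: {s0}, {s1}, ∅, {s0, s3}, {s0, s1, s3}, {s0, s1, s2}, {s1, s2}, {s2, s3}, {s0, s1, s2, s3}.
Accepting DFA states (contain an NFA accepting state): {s0}, {s1}, {s0, s3}, {s0, s1, s3}, {s0, s1, s2}, {s1, s2}, {s2, s3}, {s0, s1, s2, s3}.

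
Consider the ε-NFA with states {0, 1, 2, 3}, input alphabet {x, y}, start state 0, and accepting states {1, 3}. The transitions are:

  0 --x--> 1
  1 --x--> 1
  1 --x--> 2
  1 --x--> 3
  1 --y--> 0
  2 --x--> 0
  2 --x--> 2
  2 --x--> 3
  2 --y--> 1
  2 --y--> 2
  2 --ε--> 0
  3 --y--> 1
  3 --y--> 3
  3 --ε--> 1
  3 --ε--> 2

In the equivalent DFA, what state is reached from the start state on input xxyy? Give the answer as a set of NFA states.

{0, 1, 2, 3}

Start: {0}.
δ(0,x) = {1}.
Union: {1}.
After x: {1}.
δ(1,x) = {1, 2, 3}.
Union: {1, 2, 3}.
ε-closure gives {0, 1, 2, 3}.
After x: {0, 1, 2, 3}.
δ(0,y) = ∅; δ(1,y) = {0}; δ(2,y) = {1, 2}; δ(3,y) = {1, 3}.
Union: {0, 1, 2, 3}.
After y: {0, 1, 2, 3}.
δ(0,y) = ∅; δ(1,y) = {0}; δ(2,y) = {1, 2}; δ(3,y) = {1, 3}.
Union: {0, 1, 2, 3}.
After y: {0, 1, 2, 3}.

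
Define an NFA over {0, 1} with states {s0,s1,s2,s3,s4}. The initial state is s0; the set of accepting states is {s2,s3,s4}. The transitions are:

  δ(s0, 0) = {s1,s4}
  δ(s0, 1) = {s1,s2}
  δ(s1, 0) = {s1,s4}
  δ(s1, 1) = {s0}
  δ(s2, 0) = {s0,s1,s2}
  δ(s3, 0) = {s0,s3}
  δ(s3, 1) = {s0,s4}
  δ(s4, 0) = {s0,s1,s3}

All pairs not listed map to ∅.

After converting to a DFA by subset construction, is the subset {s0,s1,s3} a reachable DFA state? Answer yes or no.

no

Start state of the DFA: {s0}.
{s0} --0--> {s1,s4}  [new]
{s0} --1--> {s1,s2}  [new]
{s1,s4} --0--> {s0,s1,s3,s4}  [new]
{s1,s4} --1--> {s0}  [seen]
{s1,s2} --0--> {s0,s1,s2,s4}  [new]
{s1,s2} --1--> {s0}  [seen]
{s0,s1,s3,s4} --0--> {s0,s1,s3,s4}  [seen]
{s0,s1,s3,s4} --1--> {s0,s1,s2,s4}  [seen]
{s0,s1,s2,s4} --0--> {s0,s1,s2,s3,s4}  [new]
{s0,s1,s2,s4} --1--> {s0,s1,s2}  [new]
{s0,s1,s2,s3,s4} --0--> {s0,s1,s2,s3,s4}  [seen]
{s0,s1,s2,s3,s4} --1--> {s0,s1,s2,s4}  [seen]
{s0,s1,s2} --0--> {s0,s1,s2,s4}  [seen]
{s0,s1,s2} --1--> {s0,s1,s2}  [seen]
Reachable DFA states: {s0}, {s1,s4}, {s1,s2}, {s0,s1,s3,s4}, {s0,s1,s2,s4}, {s0,s1,s2,s3,s4}, {s0,s1,s2}.
{s0,s1,s3} is not among them.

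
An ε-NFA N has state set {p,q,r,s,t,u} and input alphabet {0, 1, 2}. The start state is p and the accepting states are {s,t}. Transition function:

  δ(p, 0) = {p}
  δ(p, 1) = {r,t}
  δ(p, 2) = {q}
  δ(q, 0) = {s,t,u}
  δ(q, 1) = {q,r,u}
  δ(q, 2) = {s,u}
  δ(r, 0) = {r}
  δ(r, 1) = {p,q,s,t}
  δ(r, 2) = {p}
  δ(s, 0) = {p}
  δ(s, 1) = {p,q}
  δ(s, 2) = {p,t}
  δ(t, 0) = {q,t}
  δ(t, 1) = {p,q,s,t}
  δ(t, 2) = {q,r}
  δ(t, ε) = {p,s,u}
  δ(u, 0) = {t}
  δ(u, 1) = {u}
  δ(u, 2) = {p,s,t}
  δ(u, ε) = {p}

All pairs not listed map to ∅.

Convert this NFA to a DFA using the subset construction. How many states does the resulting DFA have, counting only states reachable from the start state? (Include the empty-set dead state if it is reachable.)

Start state of the DFA: {p} (ε-closure of the NFA start).
{p} --0--> {p}  [seen]
{p} --1--> {p,r,s,t,u}  [new]
{p} --2--> {q}  [new]
{p,r,s,t,u} --0--> {p,q,r,s,t,u}  [new]
{p,r,s,t,u} --1--> {p,q,r,s,t,u}  [seen]
{p,r,s,t,u} --2--> {p,q,r,s,t,u}  [seen]
{q} --0--> {p,s,t,u}  [new]
{q} --1--> {p,q,r,u}  [new]
{q} --2--> {p,s,u}  [new]
{p,q,r,s,t,u} --0--> {p,q,r,s,t,u}  [seen]
{p,q,r,s,t,u} --1--> {p,q,r,s,t,u}  [seen]
{p,q,r,s,t,u} --2--> {p,q,r,s,t,u}  [seen]
{p,s,t,u} --0--> {p,q,s,t,u}  [new]
{p,s,t,u} --1--> {p,q,r,s,t,u}  [seen]
{p,s,t,u} --2--> {p,q,r,s,t,u}  [seen]
{p,q,r,u} --0--> {p,r,s,t,u}  [seen]
{p,q,r,u} --1--> {p,q,r,s,t,u}  [seen]
{p,q,r,u} --2--> {p,q,s,t,u}  [seen]
{p,s,u} --0--> {p,s,t,u}  [seen]
{p,s,u} --1--> {p,q,r,s,t,u}  [seen]
{p,s,u} --2--> {p,q,s,t,u}  [seen]
{p,q,s,t,u} --0--> {p,q,s,t,u}  [seen]
{p,q,s,t,u} --1--> {p,q,r,s,t,u}  [seen]
{p,q,s,t,u} --2--> {p,q,r,s,t,u}  [seen]
Reachable DFA states: {p}, {p,r,s,t,u}, {q}, {p,q,r,s,t,u}, {p,s,t,u}, {p,q,r,u}, {p,s,u}, {p,q,s,t,u}.

8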